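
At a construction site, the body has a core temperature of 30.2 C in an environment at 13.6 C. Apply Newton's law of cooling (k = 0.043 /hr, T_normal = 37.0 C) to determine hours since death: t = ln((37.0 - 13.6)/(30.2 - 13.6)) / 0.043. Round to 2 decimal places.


Using Newton's law of cooling:
t = ln((T_normal - T_ambient) / (T_body - T_ambient)) / k
T_normal - T_ambient = 23.4
T_body - T_ambient = 16.6
Ratio = 1.409639
ln(ratio) = 0.343334
t = 0.343334 / 0.043 = 7.98 hours

7.98


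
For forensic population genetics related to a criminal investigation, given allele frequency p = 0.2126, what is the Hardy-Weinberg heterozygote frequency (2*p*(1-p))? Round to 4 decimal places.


Hardy-Weinberg heterozygote frequency:
q = 1 - p = 1 - 0.2126 = 0.7874
2pq = 2 * 0.2126 * 0.7874 = 0.3348

0.3348


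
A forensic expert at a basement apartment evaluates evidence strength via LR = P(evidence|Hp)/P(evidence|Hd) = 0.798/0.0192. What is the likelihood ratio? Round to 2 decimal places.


Likelihood ratio calculation:
LR = P(E|Hp) / P(E|Hd)
LR = 0.798 / 0.0192
LR = 41.56

41.56


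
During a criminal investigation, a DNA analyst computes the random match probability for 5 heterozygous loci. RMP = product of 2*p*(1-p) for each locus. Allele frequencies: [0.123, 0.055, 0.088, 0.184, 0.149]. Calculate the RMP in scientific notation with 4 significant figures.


Computing RMP for 5 loci:
Locus 1: 2 * 0.123 * 0.877 = 0.215742
Locus 2: 2 * 0.055 * 0.945 = 0.10395
Locus 3: 2 * 0.088 * 0.912 = 0.160512
Locus 4: 2 * 0.184 * 0.816 = 0.300288
Locus 5: 2 * 0.149 * 0.851 = 0.253598
RMP = 2.741e-04

2.741e-04


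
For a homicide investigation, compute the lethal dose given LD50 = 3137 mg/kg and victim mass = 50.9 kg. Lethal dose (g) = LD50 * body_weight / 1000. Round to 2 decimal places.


Lethal dose calculation:
Lethal dose = LD50 * body_weight / 1000
= 3137 * 50.9 / 1000
= 159673.3 / 1000
= 159.67 g

159.67


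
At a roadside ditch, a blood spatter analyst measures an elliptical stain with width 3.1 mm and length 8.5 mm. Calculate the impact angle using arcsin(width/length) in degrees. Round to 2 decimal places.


Blood spatter impact angle calculation:
width / length = 3.1 / 8.5 = 0.364706
angle = arcsin(0.364706)
angle = 21.39 degrees

21.39


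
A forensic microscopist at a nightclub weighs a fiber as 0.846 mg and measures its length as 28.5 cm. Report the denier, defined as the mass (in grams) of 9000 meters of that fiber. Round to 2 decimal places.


Denier calculation:
Mass in grams = 0.846 mg / 1000 = 0.000846 g
Length in meters = 28.5 cm / 100 = 0.285 m
Linear density = mass / length = 0.000846 / 0.285 = 0.00296842 g/m
Denier = (g/m) * 9000 = 0.00296842 * 9000 = 26.72

26.72


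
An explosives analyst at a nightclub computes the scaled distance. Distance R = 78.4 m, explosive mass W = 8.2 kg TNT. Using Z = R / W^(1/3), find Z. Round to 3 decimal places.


Scaled distance calculation:
W^(1/3) = 8.2^(1/3) = 2.01653
Z = R / W^(1/3) = 78.4 / 2.01653
Z = 38.879 m/kg^(1/3)

38.879


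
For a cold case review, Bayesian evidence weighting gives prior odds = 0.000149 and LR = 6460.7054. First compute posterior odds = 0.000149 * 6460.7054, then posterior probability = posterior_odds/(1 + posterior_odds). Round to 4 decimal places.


Bayesian evidence evaluation:
Posterior odds = prior_odds * LR = 0.000149 * 6460.7054 = 0.9626451
Posterior probability = posterior_odds / (1 + posterior_odds)
= 0.9626451 / (1 + 0.9626451)
= 0.9626451 / 1.9626451
= 0.4905

0.4905


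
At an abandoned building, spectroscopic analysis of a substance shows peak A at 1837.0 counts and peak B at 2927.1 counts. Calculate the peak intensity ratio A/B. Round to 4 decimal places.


Spectral peak ratio:
Peak A = 1837.0 counts
Peak B = 2927.1 counts
Ratio = 1837.0 / 2927.1 = 0.6276

0.6276


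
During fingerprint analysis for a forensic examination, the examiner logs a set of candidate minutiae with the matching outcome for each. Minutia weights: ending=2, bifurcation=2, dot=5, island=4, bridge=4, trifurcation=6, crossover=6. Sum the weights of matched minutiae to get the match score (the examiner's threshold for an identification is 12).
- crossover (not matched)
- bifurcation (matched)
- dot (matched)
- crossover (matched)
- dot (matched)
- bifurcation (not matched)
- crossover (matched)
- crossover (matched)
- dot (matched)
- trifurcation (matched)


Weighted minutiae match score:
  crossover: not matched, +0
  bifurcation: matched, +2 (running total 2)
  dot: matched, +5 (running total 7)
  crossover: matched, +6 (running total 13)
  dot: matched, +5 (running total 18)
  bifurcation: not matched, +0
  crossover: matched, +6 (running total 24)
  crossover: matched, +6 (running total 30)
  dot: matched, +5 (running total 35)
  trifurcation: matched, +6 (running total 41)
Total score = 41
Threshold = 12; verdict = identification

41


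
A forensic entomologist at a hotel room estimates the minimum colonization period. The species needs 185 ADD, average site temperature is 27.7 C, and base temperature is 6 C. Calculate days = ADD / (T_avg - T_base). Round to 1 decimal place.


Insect development time:
Effective temperature = avg_temp - T_base = 27.7 - 6 = 21.7 C
Days = ADD / effective_temp = 185 / 21.7 = 8.5 days

8.5


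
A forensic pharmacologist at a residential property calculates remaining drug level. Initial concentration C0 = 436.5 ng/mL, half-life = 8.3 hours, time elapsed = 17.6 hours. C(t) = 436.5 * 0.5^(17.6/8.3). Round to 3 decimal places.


Drug concentration decay:
Number of half-lives = t / t_half = 17.6 / 8.3 = 2.120482
Decay factor = 0.5^2.120482 = 0.22997007
C(t) = 436.5 * 0.22997007 = 100.382 ng/mL

100.382


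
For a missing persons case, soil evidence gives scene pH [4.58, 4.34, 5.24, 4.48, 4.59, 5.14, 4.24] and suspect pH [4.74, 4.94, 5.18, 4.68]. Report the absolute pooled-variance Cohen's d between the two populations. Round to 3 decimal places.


Pooled-variance Cohen's d for soil pH comparison:
Scene mean = 32.61 / 7 = 4.658571
Suspect mean = 19.54 / 4 = 4.885
Scene sample variance s_s^2 = 0.148214
Suspect sample variance s_c^2 = 0.051033
Pooled variance = ((n_s-1)*s_s^2 + (n_c-1)*s_c^2) / (n_s + n_c - 2) = 0.115821
Pooled SD = sqrt(0.115821) = 0.340325
Mean difference = -0.226429
|d| = |-0.226429| / 0.340325 = 0.665

0.665


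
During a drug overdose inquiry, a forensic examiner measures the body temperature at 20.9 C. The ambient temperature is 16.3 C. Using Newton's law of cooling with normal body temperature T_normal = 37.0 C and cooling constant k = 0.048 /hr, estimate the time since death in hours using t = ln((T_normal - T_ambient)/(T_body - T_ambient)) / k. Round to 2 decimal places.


Using Newton's law of cooling:
t = ln((T_normal - T_ambient) / (T_body - T_ambient)) / k
T_normal - T_ambient = 20.7
T_body - T_ambient = 4.6
Ratio = 4.5
ln(ratio) = 1.504077
t = 1.504077 / 0.048 = 31.33 hours

31.33


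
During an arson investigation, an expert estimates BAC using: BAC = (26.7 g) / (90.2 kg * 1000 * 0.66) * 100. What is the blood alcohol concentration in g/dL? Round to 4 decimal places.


Applying the Widmark formula:
BAC = (dose_g / (body_wt * 1000 * r)) * 100
Denominator = 90.2 * 1000 * 0.66 = 59532
BAC = (26.7 / 59532) * 100
BAC = 0.0448 g/dL

0.0448


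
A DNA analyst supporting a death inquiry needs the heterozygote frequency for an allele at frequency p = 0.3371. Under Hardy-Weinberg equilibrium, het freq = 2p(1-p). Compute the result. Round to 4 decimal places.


Hardy-Weinberg heterozygote frequency:
q = 1 - p = 1 - 0.3371 = 0.6629
2pq = 2 * 0.3371 * 0.6629 = 0.4469

0.4469


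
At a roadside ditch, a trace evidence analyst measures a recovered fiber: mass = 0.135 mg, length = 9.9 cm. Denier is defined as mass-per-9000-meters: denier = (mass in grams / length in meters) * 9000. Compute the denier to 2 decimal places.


Denier calculation:
Mass in grams = 0.135 mg / 1000 = 0.000135 g
Length in meters = 9.9 cm / 100 = 0.099 m
Linear density = mass / length = 0.000135 / 0.099 = 0.00136364 g/m
Denier = (g/m) * 9000 = 0.00136364 * 9000 = 12.27

12.27


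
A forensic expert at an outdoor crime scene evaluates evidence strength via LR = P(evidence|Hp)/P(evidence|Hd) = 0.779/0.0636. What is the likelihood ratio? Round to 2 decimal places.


Likelihood ratio calculation:
LR = P(E|Hp) / P(E|Hd)
LR = 0.779 / 0.0636
LR = 12.25

12.25


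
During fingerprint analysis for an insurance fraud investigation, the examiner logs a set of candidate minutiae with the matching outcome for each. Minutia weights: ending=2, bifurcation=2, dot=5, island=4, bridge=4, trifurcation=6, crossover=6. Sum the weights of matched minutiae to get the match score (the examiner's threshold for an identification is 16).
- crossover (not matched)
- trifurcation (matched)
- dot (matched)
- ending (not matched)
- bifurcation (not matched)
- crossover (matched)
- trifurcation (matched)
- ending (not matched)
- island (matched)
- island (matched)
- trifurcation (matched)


Weighted minutiae match score:
  crossover: not matched, +0
  trifurcation: matched, +6 (running total 6)
  dot: matched, +5 (running total 11)
  ending: not matched, +0
  bifurcation: not matched, +0
  crossover: matched, +6 (running total 17)
  trifurcation: matched, +6 (running total 23)
  ending: not matched, +0
  island: matched, +4 (running total 27)
  island: matched, +4 (running total 31)
  trifurcation: matched, +6 (running total 37)
Total score = 37
Threshold = 16; verdict = identification

37


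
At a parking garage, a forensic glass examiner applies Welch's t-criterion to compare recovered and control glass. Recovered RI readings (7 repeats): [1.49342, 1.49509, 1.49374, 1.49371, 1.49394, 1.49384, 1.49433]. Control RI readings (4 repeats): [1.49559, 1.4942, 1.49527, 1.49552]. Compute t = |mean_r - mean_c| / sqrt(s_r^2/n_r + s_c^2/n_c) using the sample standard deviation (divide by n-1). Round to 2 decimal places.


Welch's t-criterion for glass RI comparison:
Recovered mean = sum / n_r = 10.45807 / 7 = 1.49401
Control mean = sum / n_c = 5.98058 / 4 = 1.495145
Recovered sample variance s_r^2 = 3.02267e-07
Control sample variance s_c^2 = 4.15767e-07
Welch SE (unpooled) = sqrt(s_r^2/n_r + s_c^2/n_c) = sqrt(4.3181e-08 + 1.03942e-07) = sqrt(1.47123e-07) = 0.000383566
|mean_r - mean_c| = 0.001135
t = 0.001135 / 0.000383566 = 2.96

2.96


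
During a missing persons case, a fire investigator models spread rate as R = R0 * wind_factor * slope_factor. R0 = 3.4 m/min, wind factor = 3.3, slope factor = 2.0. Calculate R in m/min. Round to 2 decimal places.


Fire spread rate calculation:
R = R0 * wind_factor * slope_factor
= 3.4 * 3.3 * 2.0
= 11.22 * 2.0
= 22.44 m/min

22.44


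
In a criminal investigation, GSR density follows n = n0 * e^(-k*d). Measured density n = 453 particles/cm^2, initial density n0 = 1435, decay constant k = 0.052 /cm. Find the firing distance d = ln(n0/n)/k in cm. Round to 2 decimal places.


GSR distance calculation:
n0/n = 1435 / 453 = 3.16777
ln(n0/n) = 1.153028
d = 1.153028 / 0.052 = 22.17 cm

22.17


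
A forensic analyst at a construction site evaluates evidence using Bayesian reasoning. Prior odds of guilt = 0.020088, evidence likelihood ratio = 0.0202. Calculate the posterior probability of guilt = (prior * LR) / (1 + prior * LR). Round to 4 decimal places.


Bayesian evidence evaluation:
Posterior odds = prior_odds * LR = 0.020088 * 0.0202 = 0.0004057776
Posterior probability = posterior_odds / (1 + posterior_odds)
= 0.0004057776 / (1 + 0.0004057776)
= 0.0004057776 / 1.0004057776
= 0.0004

0.0004


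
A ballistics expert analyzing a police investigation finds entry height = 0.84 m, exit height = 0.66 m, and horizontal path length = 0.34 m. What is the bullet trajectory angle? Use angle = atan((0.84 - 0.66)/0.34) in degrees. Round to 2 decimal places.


Bullet trajectory angle:
Height difference = 0.84 - 0.66 = 0.18 m
angle = atan(0.18 / 0.34)
angle = atan(0.529412)
angle = 27.90 degrees

27.90


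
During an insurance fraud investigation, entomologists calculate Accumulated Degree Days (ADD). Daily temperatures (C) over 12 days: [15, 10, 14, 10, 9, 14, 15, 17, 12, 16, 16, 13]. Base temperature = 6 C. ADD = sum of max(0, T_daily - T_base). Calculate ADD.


Computing ADD day by day:
Day 1: max(0, 15 - 6) = 9
Day 2: max(0, 10 - 6) = 4
Day 3: max(0, 14 - 6) = 8
Day 4: max(0, 10 - 6) = 4
Day 5: max(0, 9 - 6) = 3
Day 6: max(0, 14 - 6) = 8
Day 7: max(0, 15 - 6) = 9
Day 8: max(0, 17 - 6) = 11
Day 9: max(0, 12 - 6) = 6
Day 10: max(0, 16 - 6) = 10
Day 11: max(0, 16 - 6) = 10
Day 12: max(0, 13 - 6) = 7
Total ADD = 89

89


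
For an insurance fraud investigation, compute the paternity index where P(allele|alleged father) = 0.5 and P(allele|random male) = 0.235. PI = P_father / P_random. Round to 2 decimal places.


Paternity Index calculation:
PI = P(allele|father) / P(allele|random)
PI = 0.5 / 0.235
PI = 2.13

2.13


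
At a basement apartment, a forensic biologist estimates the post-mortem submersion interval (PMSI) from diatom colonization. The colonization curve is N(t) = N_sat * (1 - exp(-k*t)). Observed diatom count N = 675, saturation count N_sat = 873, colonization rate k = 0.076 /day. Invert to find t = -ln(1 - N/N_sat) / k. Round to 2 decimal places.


PMSI from diatom colonization curve:
N / N_sat = 675 / 873 = 0.773196
1 - N/N_sat = 0.226804
ln(1 - N/N_sat) = -1.483669
t = -ln(1 - N/N_sat) / k = -(-1.483669) / 0.076 = 19.52 days

19.52


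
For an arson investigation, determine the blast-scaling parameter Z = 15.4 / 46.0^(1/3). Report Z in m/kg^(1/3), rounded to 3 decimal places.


Scaled distance calculation:
W^(1/3) = 46.0^(1/3) = 3.583048
Z = R / W^(1/3) = 15.4 / 3.583048
Z = 4.298 m/kg^(1/3)

4.298


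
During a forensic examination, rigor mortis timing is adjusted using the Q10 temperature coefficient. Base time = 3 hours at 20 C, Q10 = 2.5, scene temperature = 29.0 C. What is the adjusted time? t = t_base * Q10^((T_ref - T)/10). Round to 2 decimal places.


Rigor mortis time adjustment:
Exponent = (T_ref - T_actual) / 10 = (20 - 29.0) / 10 = -0.9
Q10 factor = 2.5^-0.9 = 0.43838
t_adjusted = 3 * 0.43838 = 1.32 hours

1.32


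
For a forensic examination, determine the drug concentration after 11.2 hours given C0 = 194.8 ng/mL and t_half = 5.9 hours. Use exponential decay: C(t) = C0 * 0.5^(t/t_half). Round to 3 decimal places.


Drug concentration decay:
Number of half-lives = t / t_half = 11.2 / 5.9 = 1.898305
Decay factor = 0.5^1.898305 = 0.26825835
C(t) = 194.8 * 0.26825835 = 52.257 ng/mL

52.257


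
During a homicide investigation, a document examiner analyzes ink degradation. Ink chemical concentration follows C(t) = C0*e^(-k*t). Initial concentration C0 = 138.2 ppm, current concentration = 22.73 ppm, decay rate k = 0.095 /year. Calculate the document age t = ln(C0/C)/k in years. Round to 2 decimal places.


Document age estimation:
C0/C = 138.2 / 22.73 = 6.08007
ln(C0/C) = 1.805016
t = 1.805016 / 0.095 = 19.00 years

19.00


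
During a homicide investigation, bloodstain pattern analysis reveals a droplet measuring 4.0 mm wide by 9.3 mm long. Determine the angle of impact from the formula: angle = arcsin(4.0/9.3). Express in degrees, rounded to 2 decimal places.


Blood spatter impact angle calculation:
width / length = 4.0 / 9.3 = 0.430108
angle = arcsin(0.430108)
angle = 25.47 degrees

25.47


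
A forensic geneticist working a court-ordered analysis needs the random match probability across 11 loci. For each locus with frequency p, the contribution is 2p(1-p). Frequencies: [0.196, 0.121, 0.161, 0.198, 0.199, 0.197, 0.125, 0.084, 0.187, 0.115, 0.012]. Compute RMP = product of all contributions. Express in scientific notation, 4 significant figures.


Computing RMP for 11 loci:
Locus 1: 2 * 0.196 * 0.804 = 0.315168
Locus 2: 2 * 0.121 * 0.879 = 0.212718
Locus 3: 2 * 0.161 * 0.839 = 0.270158
Locus 4: 2 * 0.198 * 0.802 = 0.317592
Locus 5: 2 * 0.199 * 0.801 = 0.318798
Locus 6: 2 * 0.197 * 0.803 = 0.316382
Locus 7: 2 * 0.125 * 0.875 = 0.21875
Locus 8: 2 * 0.084 * 0.916 = 0.153888
Locus 9: 2 * 0.187 * 0.813 = 0.304062
Locus 10: 2 * 0.115 * 0.885 = 0.20355
Locus 11: 2 * 0.012 * 0.988 = 0.023712
RMP = 2.866e-08

2.866e-08


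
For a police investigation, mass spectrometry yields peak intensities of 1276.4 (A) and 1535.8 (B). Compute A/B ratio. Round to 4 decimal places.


Spectral peak ratio:
Peak A = 1276.4 counts
Peak B = 1535.8 counts
Ratio = 1276.4 / 1535.8 = 0.8311

0.8311


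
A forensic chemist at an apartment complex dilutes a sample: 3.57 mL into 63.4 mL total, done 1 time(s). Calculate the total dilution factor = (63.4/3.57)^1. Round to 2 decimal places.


Dilution factor calculation:
Single dilution = V_total / V_sample = 63.4 / 3.57 ≈ 17.759104
Number of dilutions = 1
Total DF = (63.4 / 3.57)^1 (full precision, rounded at the end) = 17.76

17.76


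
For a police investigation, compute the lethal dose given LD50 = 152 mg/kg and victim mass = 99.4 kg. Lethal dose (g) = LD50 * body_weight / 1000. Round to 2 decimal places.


Lethal dose calculation:
Lethal dose = LD50 * body_weight / 1000
= 152 * 99.4 / 1000
= 15108.8 / 1000
= 15.11 g

15.11


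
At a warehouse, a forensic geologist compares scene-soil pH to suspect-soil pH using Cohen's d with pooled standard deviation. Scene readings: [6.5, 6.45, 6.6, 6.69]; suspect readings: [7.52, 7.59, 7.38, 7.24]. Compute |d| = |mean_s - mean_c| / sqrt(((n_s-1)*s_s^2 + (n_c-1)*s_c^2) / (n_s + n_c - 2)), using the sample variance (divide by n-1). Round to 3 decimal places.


Pooled-variance Cohen's d for soil pH comparison:
Scene mean = 26.24 / 4 = 6.56
Suspect mean = 29.73 / 4 = 7.4325
Scene sample variance s_s^2 = 0.0114
Suspect sample variance s_c^2 = 0.024092
Pooled variance = ((n_s-1)*s_s^2 + (n_c-1)*s_c^2) / (n_s + n_c - 2) = 0.017746
Pooled SD = sqrt(0.017746) = 0.133214
Mean difference = -0.8725
|d| = |-0.8725| / 0.133214 = 6.550

6.550


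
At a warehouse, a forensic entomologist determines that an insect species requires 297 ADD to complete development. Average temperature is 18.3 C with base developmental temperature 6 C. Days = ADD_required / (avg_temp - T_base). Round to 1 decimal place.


Insect development time:
Effective temperature = avg_temp - T_base = 18.3 - 6 = 12.3 C
Days = ADD / effective_temp = 297 / 12.3 = 24.1 days

24.1


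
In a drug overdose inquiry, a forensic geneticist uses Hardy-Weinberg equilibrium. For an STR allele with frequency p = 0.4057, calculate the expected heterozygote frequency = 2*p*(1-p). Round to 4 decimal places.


Hardy-Weinberg heterozygote frequency:
q = 1 - p = 1 - 0.4057 = 0.5943
2pq = 2 * 0.4057 * 0.5943 = 0.4822

0.4822


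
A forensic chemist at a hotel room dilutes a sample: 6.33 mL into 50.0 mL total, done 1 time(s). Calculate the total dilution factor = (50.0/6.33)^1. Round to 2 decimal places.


Dilution factor calculation:
Single dilution = V_total / V_sample = 50.0 / 6.33 ≈ 7.898894
Number of dilutions = 1
Total DF = (50.0 / 6.33)^1 (full precision, rounded at the end) = 7.90

7.90


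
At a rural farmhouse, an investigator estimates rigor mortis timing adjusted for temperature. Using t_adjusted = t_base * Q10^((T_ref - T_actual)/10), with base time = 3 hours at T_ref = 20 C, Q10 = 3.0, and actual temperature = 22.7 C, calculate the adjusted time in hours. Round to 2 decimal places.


Rigor mortis time adjustment:
Exponent = (T_ref - T_actual) / 10 = (20 - 22.7) / 10 = -0.27
Q10 factor = 3.0^-0.27 = 0.74332
t_adjusted = 3 * 0.74332 = 2.23 hours

2.23


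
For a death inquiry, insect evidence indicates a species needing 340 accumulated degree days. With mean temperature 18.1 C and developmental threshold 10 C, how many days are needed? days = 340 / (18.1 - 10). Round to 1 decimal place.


Insect development time:
Effective temperature = avg_temp - T_base = 18.1 - 10 = 8.1 C
Days = ADD / effective_temp = 340 / 8.1 = 42.0 days

42.0


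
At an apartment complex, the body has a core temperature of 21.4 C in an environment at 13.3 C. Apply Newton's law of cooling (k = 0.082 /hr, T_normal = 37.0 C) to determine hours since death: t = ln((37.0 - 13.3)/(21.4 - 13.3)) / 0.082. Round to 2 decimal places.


Using Newton's law of cooling:
t = ln((T_normal - T_ambient) / (T_body - T_ambient)) / k
T_normal - T_ambient = 23.7
T_body - T_ambient = 8.1
Ratio = 2.925926
ln(ratio) = 1.073611
t = 1.073611 / 0.082 = 13.09 hours

13.09


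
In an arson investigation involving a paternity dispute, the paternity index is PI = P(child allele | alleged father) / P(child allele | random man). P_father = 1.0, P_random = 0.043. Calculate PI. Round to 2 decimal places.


Paternity Index calculation:
PI = P(allele|father) / P(allele|random)
PI = 1.0 / 0.043
PI = 23.26

23.26


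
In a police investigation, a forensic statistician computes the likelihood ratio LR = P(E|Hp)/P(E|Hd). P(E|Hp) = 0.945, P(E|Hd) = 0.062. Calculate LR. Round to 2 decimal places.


Likelihood ratio calculation:
LR = P(E|Hp) / P(E|Hd)
LR = 0.945 / 0.062
LR = 15.24

15.24


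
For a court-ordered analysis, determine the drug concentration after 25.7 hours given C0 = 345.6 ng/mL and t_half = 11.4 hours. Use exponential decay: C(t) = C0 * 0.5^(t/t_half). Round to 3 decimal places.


Drug concentration decay:
Number of half-lives = t / t_half = 25.7 / 11.4 = 2.254386
Decay factor = 0.5^2.254386 = 0.20958596
C(t) = 345.6 * 0.20958596 = 72.433 ng/mL

72.433


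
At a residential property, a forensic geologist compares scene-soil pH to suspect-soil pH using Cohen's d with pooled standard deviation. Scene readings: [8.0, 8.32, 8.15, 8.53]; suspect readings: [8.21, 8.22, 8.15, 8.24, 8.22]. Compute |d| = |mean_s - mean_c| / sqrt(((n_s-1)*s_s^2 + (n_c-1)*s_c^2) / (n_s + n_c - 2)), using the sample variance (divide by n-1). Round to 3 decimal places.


Pooled-variance Cohen's d for soil pH comparison:
Scene mean = 33 / 4 = 8.25
Suspect mean = 41.04 / 5 = 8.208
Scene sample variance s_s^2 = 0.051933
Suspect sample variance s_c^2 = 0.00117
Pooled variance = ((n_s-1)*s_s^2 + (n_c-1)*s_c^2) / (n_s + n_c - 2) = 0.022926
Pooled SD = sqrt(0.022926) = 0.151413
Mean difference = 0.042
|d| = |0.042| / 0.151413 = 0.277

0.277


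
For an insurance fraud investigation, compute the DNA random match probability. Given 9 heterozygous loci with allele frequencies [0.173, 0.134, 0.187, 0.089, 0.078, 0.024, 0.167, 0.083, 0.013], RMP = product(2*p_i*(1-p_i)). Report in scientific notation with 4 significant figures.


Computing RMP for 9 loci:
Locus 1: 2 * 0.173 * 0.827 = 0.286142
Locus 2: 2 * 0.134 * 0.866 = 0.232088
Locus 3: 2 * 0.187 * 0.813 = 0.304062
Locus 4: 2 * 0.089 * 0.911 = 0.162158
Locus 5: 2 * 0.078 * 0.922 = 0.143832
Locus 6: 2 * 0.024 * 0.976 = 0.046848
Locus 7: 2 * 0.167 * 0.833 = 0.278222
Locus 8: 2 * 0.083 * 0.917 = 0.152222
Locus 9: 2 * 0.013 * 0.987 = 0.025662
RMP = 2.398e-08

2.398e-08


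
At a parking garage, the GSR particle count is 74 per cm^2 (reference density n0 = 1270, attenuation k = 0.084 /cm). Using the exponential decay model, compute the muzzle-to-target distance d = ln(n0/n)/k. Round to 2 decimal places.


GSR distance calculation:
n0/n = 1270 / 74 = 17.162162
ln(n0/n) = 2.842707
d = 2.842707 / 0.084 = 33.84 cm

33.84


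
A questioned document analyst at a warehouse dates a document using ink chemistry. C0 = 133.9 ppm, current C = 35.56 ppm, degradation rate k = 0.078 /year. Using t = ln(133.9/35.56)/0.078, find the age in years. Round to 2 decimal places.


Document age estimation:
C0/C = 133.9 / 35.56 = 3.765467
ln(C0/C) = 1.325872
t = 1.325872 / 0.078 = 17.00 years

17.00


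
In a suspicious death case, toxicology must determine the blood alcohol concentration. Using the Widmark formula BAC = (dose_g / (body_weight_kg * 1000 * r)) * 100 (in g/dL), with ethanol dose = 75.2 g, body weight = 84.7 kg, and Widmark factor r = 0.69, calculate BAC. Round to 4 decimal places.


Applying the Widmark formula:
BAC = (dose_g / (body_wt * 1000 * r)) * 100
Denominator = 84.7 * 1000 * 0.69 = 58443
BAC = (75.2 / 58443) * 100
BAC = 0.1287 g/dL

0.1287


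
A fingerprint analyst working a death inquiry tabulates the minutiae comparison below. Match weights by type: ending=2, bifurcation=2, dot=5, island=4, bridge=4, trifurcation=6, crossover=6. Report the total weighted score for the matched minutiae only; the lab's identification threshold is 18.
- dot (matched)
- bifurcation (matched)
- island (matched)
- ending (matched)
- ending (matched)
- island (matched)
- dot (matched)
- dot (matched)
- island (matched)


Weighted minutiae match score:
  dot: matched, +5 (running total 5)
  bifurcation: matched, +2 (running total 7)
  island: matched, +4 (running total 11)
  ending: matched, +2 (running total 13)
  ending: matched, +2 (running total 15)
  island: matched, +4 (running total 19)
  dot: matched, +5 (running total 24)
  dot: matched, +5 (running total 29)
  island: matched, +4 (running total 33)
Total score = 33
Threshold = 18; verdict = identification

33


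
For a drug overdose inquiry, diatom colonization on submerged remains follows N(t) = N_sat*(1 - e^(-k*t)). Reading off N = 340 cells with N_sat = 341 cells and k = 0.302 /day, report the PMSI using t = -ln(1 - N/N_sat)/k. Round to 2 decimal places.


PMSI from diatom colonization curve:
N / N_sat = 340 / 341 = 0.997067
1 - N/N_sat = 0.002933
ln(1 - N/N_sat) = -5.831729
t = -ln(1 - N/N_sat) / k = -(-5.831729) / 0.302 = 19.31 days

19.31


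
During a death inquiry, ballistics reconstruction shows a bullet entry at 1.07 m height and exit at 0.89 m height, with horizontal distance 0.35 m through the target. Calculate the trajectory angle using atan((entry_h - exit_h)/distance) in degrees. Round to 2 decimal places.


Bullet trajectory angle:
Height difference = 1.07 - 0.89 = 0.18 m
angle = atan(0.18 / 0.35)
angle = atan(0.514286)
angle = 27.22 degrees

27.22


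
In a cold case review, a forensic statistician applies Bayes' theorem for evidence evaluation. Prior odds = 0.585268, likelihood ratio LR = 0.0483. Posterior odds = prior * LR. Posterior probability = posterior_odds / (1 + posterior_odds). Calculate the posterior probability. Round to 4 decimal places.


Bayesian evidence evaluation:
Posterior odds = prior_odds * LR = 0.585268 * 0.0483 = 0.02826844
Posterior probability = posterior_odds / (1 + posterior_odds)
= 0.02826844 / (1 + 0.02826844)
= 0.02826844 / 1.02826844
= 0.0275

0.0275


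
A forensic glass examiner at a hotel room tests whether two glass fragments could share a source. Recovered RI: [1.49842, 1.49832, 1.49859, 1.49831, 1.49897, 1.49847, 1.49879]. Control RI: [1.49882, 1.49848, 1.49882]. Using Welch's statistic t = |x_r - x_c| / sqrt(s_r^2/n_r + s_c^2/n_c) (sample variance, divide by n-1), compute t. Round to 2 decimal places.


Welch's t-criterion for glass RI comparison:
Recovered mean = sum / n_r = 10.48987 / 7 = 1.4985529
Control mean = sum / n_c = 4.49612 / 3 = 1.4987067
Recovered sample variance s_r^2 = 6.15571e-08
Control sample variance s_c^2 = 3.85333e-08
Welch SE (unpooled) = sqrt(s_r^2/n_r + s_c^2/n_c) = sqrt(8.79388e-09 + 1.28444e-08) = sqrt(2.16383e-08) = 0.0001471
|mean_r - mean_c| = 0.00015381
t = 0.00015381 / 0.0001471 = 1.05

1.05


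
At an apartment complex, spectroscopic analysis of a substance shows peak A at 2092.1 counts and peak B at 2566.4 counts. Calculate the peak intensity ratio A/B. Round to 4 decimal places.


Spectral peak ratio:
Peak A = 2092.1 counts
Peak B = 2566.4 counts
Ratio = 2092.1 / 2566.4 = 0.8152

0.8152


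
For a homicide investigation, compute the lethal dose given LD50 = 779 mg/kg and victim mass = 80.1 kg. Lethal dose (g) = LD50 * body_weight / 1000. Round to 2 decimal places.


Lethal dose calculation:
Lethal dose = LD50 * body_weight / 1000
= 779 * 80.1 / 1000
= 62397.9 / 1000
= 62.40 g

62.40


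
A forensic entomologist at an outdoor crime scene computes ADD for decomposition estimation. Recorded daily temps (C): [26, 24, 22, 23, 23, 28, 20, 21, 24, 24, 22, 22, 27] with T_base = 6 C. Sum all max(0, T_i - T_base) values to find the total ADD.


Computing ADD day by day:
Day 1: max(0, 26 - 6) = 20
Day 2: max(0, 24 - 6) = 18
Day 3: max(0, 22 - 6) = 16
Day 4: max(0, 23 - 6) = 17
Day 5: max(0, 23 - 6) = 17
Day 6: max(0, 28 - 6) = 22
Day 7: max(0, 20 - 6) = 14
Day 8: max(0, 21 - 6) = 15
Day 9: max(0, 24 - 6) = 18
Day 10: max(0, 24 - 6) = 18
Day 11: max(0, 22 - 6) = 16
Day 12: max(0, 22 - 6) = 16
Day 13: max(0, 27 - 6) = 21
Total ADD = 228

228


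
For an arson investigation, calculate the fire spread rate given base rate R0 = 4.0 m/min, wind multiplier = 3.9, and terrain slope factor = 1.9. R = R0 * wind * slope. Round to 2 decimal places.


Fire spread rate calculation:
R = R0 * wind_factor * slope_factor
= 4.0 * 3.9 * 1.9
= 15.6 * 1.9
= 29.64 m/min

29.64


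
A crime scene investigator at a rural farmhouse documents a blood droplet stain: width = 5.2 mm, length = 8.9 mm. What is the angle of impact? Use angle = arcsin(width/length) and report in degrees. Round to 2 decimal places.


Blood spatter impact angle calculation:
width / length = 5.2 / 8.9 = 0.58427
angle = arcsin(0.58427)
angle = 35.75 degrees

35.75


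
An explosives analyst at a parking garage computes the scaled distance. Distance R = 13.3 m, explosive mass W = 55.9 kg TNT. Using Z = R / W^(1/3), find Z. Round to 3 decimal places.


Scaled distance calculation:
W^(1/3) = 55.9^(1/3) = 3.823584
Z = R / W^(1/3) = 13.3 / 3.823584
Z = 3.478 m/kg^(1/3)

3.478


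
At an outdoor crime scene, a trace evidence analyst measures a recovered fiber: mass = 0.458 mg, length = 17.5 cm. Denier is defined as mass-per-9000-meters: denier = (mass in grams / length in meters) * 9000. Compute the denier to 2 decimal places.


Denier calculation:
Mass in grams = 0.458 mg / 1000 = 0.000458 g
Length in meters = 17.5 cm / 100 = 0.175 m
Linear density = mass / length = 0.000458 / 0.175 = 0.00261714 g/m
Denier = (g/m) * 9000 = 0.00261714 * 9000 = 23.55

23.55


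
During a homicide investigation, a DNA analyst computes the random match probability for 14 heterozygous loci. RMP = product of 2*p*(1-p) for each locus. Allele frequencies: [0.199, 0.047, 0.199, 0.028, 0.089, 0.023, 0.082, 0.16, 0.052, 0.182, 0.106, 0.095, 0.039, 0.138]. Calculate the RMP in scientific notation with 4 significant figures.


Computing RMP for 14 loci:
Locus 1: 2 * 0.199 * 0.801 = 0.318798
Locus 2: 2 * 0.047 * 0.953 = 0.089582
Locus 3: 2 * 0.199 * 0.801 = 0.318798
Locus 4: 2 * 0.028 * 0.972 = 0.054432
Locus 5: 2 * 0.089 * 0.911 = 0.162158
Locus 6: 2 * 0.023 * 0.977 = 0.044942
Locus 7: 2 * 0.082 * 0.918 = 0.150552
Locus 8: 2 * 0.16 * 0.84 = 0.2688
Locus 9: 2 * 0.052 * 0.948 = 0.098592
Locus 10: 2 * 0.182 * 0.818 = 0.297752
Locus 11: 2 * 0.106 * 0.894 = 0.189528
Locus 12: 2 * 0.095 * 0.905 = 0.17195
Locus 13: 2 * 0.039 * 0.961 = 0.074958
Locus 14: 2 * 0.138 * 0.862 = 0.237912
RMP = 2.494e-12

2.494e-12


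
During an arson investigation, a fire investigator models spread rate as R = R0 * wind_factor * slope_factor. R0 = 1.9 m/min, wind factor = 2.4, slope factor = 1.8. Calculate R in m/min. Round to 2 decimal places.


Fire spread rate calculation:
R = R0 * wind_factor * slope_factor
= 1.9 * 2.4 * 1.8
= 4.56 * 1.8
= 8.21 m/min

8.21


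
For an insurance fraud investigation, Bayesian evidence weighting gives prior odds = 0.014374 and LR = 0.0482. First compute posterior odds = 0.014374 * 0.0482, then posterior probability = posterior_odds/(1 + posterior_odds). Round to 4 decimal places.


Bayesian evidence evaluation:
Posterior odds = prior_odds * LR = 0.014374 * 0.0482 = 0.0006928268
Posterior probability = posterior_odds / (1 + posterior_odds)
= 0.0006928268 / (1 + 0.0006928268)
= 0.0006928268 / 1.0006928268
= 0.0007

0.0007


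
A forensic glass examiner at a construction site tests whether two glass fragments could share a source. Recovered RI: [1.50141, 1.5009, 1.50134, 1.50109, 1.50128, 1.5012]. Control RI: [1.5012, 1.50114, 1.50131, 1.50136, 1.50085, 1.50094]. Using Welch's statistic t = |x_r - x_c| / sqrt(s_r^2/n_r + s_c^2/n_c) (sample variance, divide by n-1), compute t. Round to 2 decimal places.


Welch's t-criterion for glass RI comparison:
Recovered mean = sum / n_r = 9.00722 / 6 = 1.5012033
Control mean = sum / n_c = 9.0068 / 6 = 1.5011333
Recovered sample variance s_r^2 = 3.44267e-08
Control sample variance s_c^2 = 4.09467e-08
Welch SE (unpooled) = sqrt(s_r^2/n_r + s_c^2/n_c) = sqrt(5.73778e-09 + 6.82444e-09) = sqrt(1.25622e-08) = 0.000112081
|mean_r - mean_c| = 7e-05
t = 7e-05 / 0.000112081 = 0.62

0.62


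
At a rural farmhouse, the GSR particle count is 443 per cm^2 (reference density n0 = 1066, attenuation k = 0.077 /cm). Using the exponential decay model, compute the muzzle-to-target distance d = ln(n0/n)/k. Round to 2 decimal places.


GSR distance calculation:
n0/n = 1066 / 443 = 2.406321
ln(n0/n) = 0.878099
d = 0.878099 / 0.077 = 11.40 cm

11.40


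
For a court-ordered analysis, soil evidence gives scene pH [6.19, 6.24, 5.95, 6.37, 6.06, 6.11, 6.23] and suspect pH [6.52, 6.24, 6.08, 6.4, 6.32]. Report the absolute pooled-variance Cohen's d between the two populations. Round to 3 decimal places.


Pooled-variance Cohen's d for soil pH comparison:
Scene mean = 43.15 / 7 = 6.164286
Suspect mean = 31.56 / 5 = 6.312
Scene sample variance s_s^2 = 0.018795
Suspect sample variance s_c^2 = 0.02752
Pooled variance = ((n_s-1)*s_s^2 + (n_c-1)*s_c^2) / (n_s + n_c - 2) = 0.022285
Pooled SD = sqrt(0.022285) = 0.149282
Mean difference = -0.147714
|d| = |-0.147714| / 0.149282 = 0.989

0.989


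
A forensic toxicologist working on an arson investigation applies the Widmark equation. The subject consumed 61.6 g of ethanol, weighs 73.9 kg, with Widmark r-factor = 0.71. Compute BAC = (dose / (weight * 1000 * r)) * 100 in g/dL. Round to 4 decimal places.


Applying the Widmark formula:
BAC = (dose_g / (body_wt * 1000 * r)) * 100
Denominator = 73.9 * 1000 * 0.71 = 52469
BAC = (61.6 / 52469) * 100
BAC = 0.1174 g/dL

0.1174


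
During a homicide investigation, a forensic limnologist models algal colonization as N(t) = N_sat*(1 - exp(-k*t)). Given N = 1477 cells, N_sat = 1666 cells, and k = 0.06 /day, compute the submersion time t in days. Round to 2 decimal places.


PMSI from diatom colonization curve:
N / N_sat = 1477 / 1666 = 0.886555
1 - N/N_sat = 0.113445
ln(1 - N/N_sat) = -2.176437
t = -ln(1 - N/N_sat) / k = -(-2.176437) / 0.06 = 36.27 days

36.27


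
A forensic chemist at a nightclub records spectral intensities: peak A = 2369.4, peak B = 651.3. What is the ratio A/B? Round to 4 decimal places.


Spectral peak ratio:
Peak A = 2369.4 counts
Peak B = 651.3 counts
Ratio = 2369.4 / 651.3 = 3.6380

3.6380


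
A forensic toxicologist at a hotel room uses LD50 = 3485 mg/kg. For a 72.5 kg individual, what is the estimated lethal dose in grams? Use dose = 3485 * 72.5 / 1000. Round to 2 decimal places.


Lethal dose calculation:
Lethal dose = LD50 * body_weight / 1000
= 3485 * 72.5 / 1000
= 252662.5 / 1000
= 252.66 g

252.66


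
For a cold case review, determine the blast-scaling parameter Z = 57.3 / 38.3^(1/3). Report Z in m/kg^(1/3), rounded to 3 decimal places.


Scaled distance calculation:
W^(1/3) = 38.3^(1/3) = 3.3708
Z = R / W^(1/3) = 57.3 / 3.3708
Z = 16.999 m/kg^(1/3)

16.999


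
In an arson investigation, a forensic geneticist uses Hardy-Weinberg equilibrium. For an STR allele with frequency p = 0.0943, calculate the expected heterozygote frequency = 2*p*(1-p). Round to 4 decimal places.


Hardy-Weinberg heterozygote frequency:
q = 1 - p = 1 - 0.0943 = 0.9057
2pq = 2 * 0.0943 * 0.9057 = 0.1708

0.1708


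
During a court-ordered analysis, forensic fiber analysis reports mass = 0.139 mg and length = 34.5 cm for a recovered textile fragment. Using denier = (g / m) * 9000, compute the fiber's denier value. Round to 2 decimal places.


Denier calculation:
Mass in grams = 0.139 mg / 1000 = 0.000139 g
Length in meters = 34.5 cm / 100 = 0.345 m
Linear density = mass / length = 0.000139 / 0.345 = 0.0004029 g/m
Denier = (g/m) * 9000 = 0.0004029 * 9000 = 3.63

3.63


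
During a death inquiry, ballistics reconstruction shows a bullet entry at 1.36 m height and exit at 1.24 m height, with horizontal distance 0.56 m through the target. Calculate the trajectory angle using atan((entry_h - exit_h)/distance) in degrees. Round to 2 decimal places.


Bullet trajectory angle:
Height difference = 1.36 - 1.24 = 0.12 m
angle = atan(0.12 / 0.56)
angle = atan(0.214286)
angle = 12.09 degrees

12.09


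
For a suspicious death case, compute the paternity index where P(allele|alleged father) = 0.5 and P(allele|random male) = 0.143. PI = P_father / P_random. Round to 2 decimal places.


Paternity Index calculation:
PI = P(allele|father) / P(allele|random)
PI = 0.5 / 0.143
PI = 3.50

3.50


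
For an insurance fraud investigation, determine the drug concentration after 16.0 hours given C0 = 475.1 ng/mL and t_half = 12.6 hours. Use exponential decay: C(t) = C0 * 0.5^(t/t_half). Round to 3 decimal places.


Drug concentration decay:
Number of half-lives = t / t_half = 16.0 / 12.6 = 1.269841
Decay factor = 0.5^1.269841 = 0.41470548
C(t) = 475.1 * 0.41470548 = 197.027 ng/mL

197.027


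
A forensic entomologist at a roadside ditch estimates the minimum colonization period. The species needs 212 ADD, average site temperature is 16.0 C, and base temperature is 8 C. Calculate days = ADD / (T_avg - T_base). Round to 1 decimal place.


Insect development time:
Effective temperature = avg_temp - T_base = 16.0 - 8 = 8.0 C
Days = ADD / effective_temp = 212 / 8.0 = 26.5 days

26.5


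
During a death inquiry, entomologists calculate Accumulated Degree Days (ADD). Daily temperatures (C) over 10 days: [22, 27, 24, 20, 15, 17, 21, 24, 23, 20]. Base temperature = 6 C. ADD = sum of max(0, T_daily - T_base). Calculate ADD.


Computing ADD day by day:
Day 1: max(0, 22 - 6) = 16
Day 2: max(0, 27 - 6) = 21
Day 3: max(0, 24 - 6) = 18
Day 4: max(0, 20 - 6) = 14
Day 5: max(0, 15 - 6) = 9
Day 6: max(0, 17 - 6) = 11
Day 7: max(0, 21 - 6) = 15
Day 8: max(0, 24 - 6) = 18
Day 9: max(0, 23 - 6) = 17
Day 10: max(0, 20 - 6) = 14
Total ADD = 153

153


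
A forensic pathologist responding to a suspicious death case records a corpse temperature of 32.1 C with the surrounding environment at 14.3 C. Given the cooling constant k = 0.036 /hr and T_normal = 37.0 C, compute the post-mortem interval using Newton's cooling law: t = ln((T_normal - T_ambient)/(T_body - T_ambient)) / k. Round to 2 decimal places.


Using Newton's law of cooling:
t = ln((T_normal - T_ambient) / (T_body - T_ambient)) / k
T_normal - T_ambient = 22.7
T_body - T_ambient = 17.8
Ratio = 1.275281
ln(ratio) = 0.243167
t = 0.243167 / 0.036 = 6.75 hours

6.75


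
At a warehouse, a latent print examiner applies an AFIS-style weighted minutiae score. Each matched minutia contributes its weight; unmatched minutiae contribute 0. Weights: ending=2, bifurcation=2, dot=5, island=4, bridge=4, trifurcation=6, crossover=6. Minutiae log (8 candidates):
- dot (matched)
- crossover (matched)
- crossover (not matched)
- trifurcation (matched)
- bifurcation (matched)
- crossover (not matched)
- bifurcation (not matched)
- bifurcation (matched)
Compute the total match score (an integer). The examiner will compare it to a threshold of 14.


Weighted minutiae match score:
  dot: matched, +5 (running total 5)
  crossover: matched, +6 (running total 11)
  crossover: not matched, +0
  trifurcation: matched, +6 (running total 17)
  bifurcation: matched, +2 (running total 19)
  crossover: not matched, +0
  bifurcation: not matched, +0
  bifurcation: matched, +2 (running total 21)
Total score = 21
Threshold = 14; verdict = identification

21


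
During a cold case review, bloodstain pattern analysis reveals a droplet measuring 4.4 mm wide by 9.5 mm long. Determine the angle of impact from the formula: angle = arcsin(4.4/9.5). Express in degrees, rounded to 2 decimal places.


Blood spatter impact angle calculation:
width / length = 4.4 / 9.5 = 0.463158
angle = arcsin(0.463158)
angle = 27.59 degrees

27.59
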